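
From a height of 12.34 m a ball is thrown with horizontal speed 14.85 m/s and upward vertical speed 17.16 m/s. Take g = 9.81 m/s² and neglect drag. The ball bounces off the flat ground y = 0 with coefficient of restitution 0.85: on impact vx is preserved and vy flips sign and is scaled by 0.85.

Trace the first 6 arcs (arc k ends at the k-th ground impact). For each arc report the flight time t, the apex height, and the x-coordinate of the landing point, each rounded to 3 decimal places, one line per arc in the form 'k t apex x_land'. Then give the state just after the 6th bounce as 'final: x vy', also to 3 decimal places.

1 4.111 27.348 61.041
2 4.014 19.759 120.652
3 3.412 14.276 171.320
4 2.900 10.314 214.389
5 2.465 7.452 250.997
6 2.095 5.384 282.114
final: 282.114 8.736

Arc 1: start y=12.340, vy=17.160 → t=4.111, apex=27.348, x_land=61.041, impact vy=-23.164
  bounce: vy ← 0.85·23.164 = 19.690
Arc 2: start y=0.000, vy=19.690 → t=4.014, apex=19.759, x_land=120.652, impact vy=-19.690
  bounce: vy ← 0.85·19.690 = 16.736
Arc 3: start y=0.000, vy=16.736 → t=3.412, apex=14.276, x_land=171.320, impact vy=-16.736
  bounce: vy ← 0.85·16.736 = 14.226
Arc 4: start y=0.000, vy=14.226 → t=2.900, apex=10.314, x_land=214.389, impact vy=-14.226
  bounce: vy ← 0.85·14.226 = 12.092
Arc 5: start y=0.000, vy=12.092 → t=2.465, apex=7.452, x_land=250.997, impact vy=-12.092
  bounce: vy ← 0.85·12.092 = 10.278
Arc 6: start y=0.000, vy=10.278 → t=2.095, apex=5.384, x_land=282.114, impact vy=-10.278
  bounce: vy ← 0.85·10.278 = 8.736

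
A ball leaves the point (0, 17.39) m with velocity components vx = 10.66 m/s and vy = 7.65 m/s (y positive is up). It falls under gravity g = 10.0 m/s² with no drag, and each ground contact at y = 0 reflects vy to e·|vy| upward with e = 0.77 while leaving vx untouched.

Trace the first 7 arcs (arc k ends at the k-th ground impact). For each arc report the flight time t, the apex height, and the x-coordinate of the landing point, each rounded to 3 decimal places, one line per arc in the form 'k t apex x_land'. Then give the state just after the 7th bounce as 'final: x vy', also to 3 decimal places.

1 2.781 20.316 29.643
2 3.104 12.045 62.734
3 2.390 7.142 88.214
4 1.841 4.234 107.834
5 1.417 2.511 122.941
6 1.091 1.488 134.574
7 0.840 0.883 143.531
final: 143.531 3.235

Arc 1: start y=17.390, vy=7.650 → t=2.781, apex=20.316, x_land=29.643, impact vy=-20.157
  bounce: vy ← 0.77·20.157 = 15.521
Arc 2: start y=0.000, vy=15.521 → t=3.104, apex=12.045, x_land=62.734, impact vy=-15.521
  bounce: vy ← 0.77·15.521 = 11.951
Arc 3: start y=0.000, vy=11.951 → t=2.390, apex=7.142, x_land=88.214, impact vy=-11.951
  bounce: vy ← 0.77·11.951 = 9.203
Arc 4: start y=0.000, vy=9.203 → t=1.841, apex=4.234, x_land=107.834, impact vy=-9.203
  bounce: vy ← 0.77·9.203 = 7.086
Arc 5: start y=0.000, vy=7.086 → t=1.417, apex=2.511, x_land=122.941, impact vy=-7.086
  bounce: vy ← 0.77·7.086 = 5.456
Arc 6: start y=0.000, vy=5.456 → t=1.091, apex=1.488, x_land=134.574, impact vy=-5.456
  bounce: vy ← 0.77·5.456 = 4.201
Arc 7: start y=0.000, vy=4.201 → t=0.840, apex=0.883, x_land=143.531, impact vy=-4.201
  bounce: vy ← 0.77·4.201 = 3.235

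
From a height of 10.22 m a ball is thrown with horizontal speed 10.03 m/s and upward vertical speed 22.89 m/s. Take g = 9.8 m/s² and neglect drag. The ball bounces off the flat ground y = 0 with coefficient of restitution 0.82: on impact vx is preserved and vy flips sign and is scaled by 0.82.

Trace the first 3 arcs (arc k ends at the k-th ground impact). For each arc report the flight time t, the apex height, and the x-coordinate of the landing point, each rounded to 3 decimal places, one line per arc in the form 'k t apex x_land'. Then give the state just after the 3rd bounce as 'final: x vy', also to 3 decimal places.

1 5.082 36.952 50.971
2 4.504 24.847 96.143
3 3.693 16.707 133.184
final: 133.184 14.839

Arc 1: start y=10.220, vy=22.890 → t=5.082, apex=36.952, x_land=50.971, impact vy=-26.912
  bounce: vy ← 0.82·26.912 = 22.068
Arc 2: start y=0.000, vy=22.068 → t=4.504, apex=24.847, x_land=96.143, impact vy=-22.068
  bounce: vy ← 0.82·22.068 = 18.096
Arc 3: start y=0.000, vy=18.096 → t=3.693, apex=16.707, x_land=133.184, impact vy=-18.096
  bounce: vy ← 0.82·18.096 = 14.839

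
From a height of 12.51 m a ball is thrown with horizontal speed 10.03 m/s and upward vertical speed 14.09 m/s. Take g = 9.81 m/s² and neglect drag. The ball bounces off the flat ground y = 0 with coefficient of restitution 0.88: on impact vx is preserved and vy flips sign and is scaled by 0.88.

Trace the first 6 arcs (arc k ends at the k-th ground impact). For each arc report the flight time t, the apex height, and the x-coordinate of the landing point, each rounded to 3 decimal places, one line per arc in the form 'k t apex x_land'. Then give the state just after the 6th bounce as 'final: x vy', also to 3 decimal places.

Arc 1: start y=12.510, vy=14.090 → t=3.584, apex=22.629, x_land=35.949, impact vy=-21.071
  bounce: vy ← 0.88·21.071 = 18.542
Arc 2: start y=0.000, vy=18.542 → t=3.780, apex=17.524, x_land=73.865, impact vy=-18.542
  bounce: vy ← 0.88·18.542 = 16.317
Arc 3: start y=0.000, vy=16.317 → t=3.327, apex=13.570, x_land=107.231, impact vy=-16.317
  bounce: vy ← 0.88·16.317 = 14.359
Arc 4: start y=0.000, vy=14.359 → t=2.927, apex=10.509, x_land=136.594, impact vy=-14.359
  bounce: vy ← 0.88·14.359 = 12.636
Arc 5: start y=0.000, vy=12.636 → t=2.576, apex=8.138, x_land=162.432, impact vy=-12.636
  bounce: vy ← 0.88·12.636 = 11.120
Arc 6: start y=0.000, vy=11.120 → t=2.267, apex=6.302, x_land=185.171, impact vy=-11.120
  bounce: vy ← 0.88·11.120 = 9.785

1 3.584 22.629 35.949
2 3.780 17.524 73.865
3 3.327 13.570 107.231
4 2.927 10.509 136.594
5 2.576 8.138 162.432
6 2.267 6.302 185.171
final: 185.171 9.785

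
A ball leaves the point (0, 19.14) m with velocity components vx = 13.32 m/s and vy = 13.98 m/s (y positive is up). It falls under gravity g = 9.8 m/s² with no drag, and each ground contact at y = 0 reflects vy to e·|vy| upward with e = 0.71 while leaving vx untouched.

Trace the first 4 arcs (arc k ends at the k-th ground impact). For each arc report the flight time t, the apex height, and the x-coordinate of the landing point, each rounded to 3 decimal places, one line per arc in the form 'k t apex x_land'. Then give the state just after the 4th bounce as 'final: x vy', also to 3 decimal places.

Arc 1: start y=19.140, vy=13.980 → t=3.864, apex=29.111, x_land=51.468, impact vy=-23.887
  bounce: vy ← 0.71·23.887 = 16.960
Arc 2: start y=0.000, vy=16.960 → t=3.461, apex=14.675, x_land=97.571, impact vy=-16.960
  bounce: vy ← 0.71·16.960 = 12.041
Arc 3: start y=0.000, vy=12.041 → t=2.457, apex=7.398, x_land=130.304, impact vy=-12.041
  bounce: vy ← 0.71·12.041 = 8.549
Arc 4: start y=0.000, vy=8.549 → t=1.745, apex=3.729, x_land=153.544, impact vy=-8.549
  bounce: vy ← 0.71·8.549 = 6.070

1 3.864 29.111 51.468
2 3.461 14.675 97.571
3 2.457 7.398 130.304
4 1.745 3.729 153.544
final: 153.544 6.070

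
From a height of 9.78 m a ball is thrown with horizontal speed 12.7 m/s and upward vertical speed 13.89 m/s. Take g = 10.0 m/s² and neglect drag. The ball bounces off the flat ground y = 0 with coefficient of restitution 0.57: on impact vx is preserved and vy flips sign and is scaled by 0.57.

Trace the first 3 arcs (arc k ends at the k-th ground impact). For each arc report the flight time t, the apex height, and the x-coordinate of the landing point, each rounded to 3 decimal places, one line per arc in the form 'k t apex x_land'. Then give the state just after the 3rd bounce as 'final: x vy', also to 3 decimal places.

1 3.360 19.427 42.674
2 2.247 6.312 71.211
3 1.281 2.051 87.478
final: 87.478 3.650

Arc 1: start y=9.780, vy=13.890 → t=3.360, apex=19.427, x_land=42.674, impact vy=-19.711
  bounce: vy ← 0.57·19.711 = 11.235
Arc 2: start y=0.000, vy=11.235 → t=2.247, apex=6.312, x_land=71.211, impact vy=-11.235
  bounce: vy ← 0.57·11.235 = 6.404
Arc 3: start y=0.000, vy=6.404 → t=1.281, apex=2.051, x_land=87.478, impact vy=-6.404
  bounce: vy ← 0.57·6.404 = 3.650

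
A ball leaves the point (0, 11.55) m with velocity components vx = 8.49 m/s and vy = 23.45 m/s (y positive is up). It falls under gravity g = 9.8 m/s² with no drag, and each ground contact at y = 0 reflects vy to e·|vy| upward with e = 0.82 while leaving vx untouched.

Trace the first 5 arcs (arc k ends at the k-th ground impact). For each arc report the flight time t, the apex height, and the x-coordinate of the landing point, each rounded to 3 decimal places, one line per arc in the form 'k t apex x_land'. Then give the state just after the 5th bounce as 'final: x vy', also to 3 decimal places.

1 5.236 39.606 44.453
2 4.663 26.631 84.038
3 3.823 17.907 116.498
4 3.135 12.041 143.116
5 2.571 8.096 164.942
final: 164.942 10.329

Arc 1: start y=11.550, vy=23.450 → t=5.236, apex=39.606, x_land=44.453, impact vy=-27.862
  bounce: vy ← 0.82·27.862 = 22.847
Arc 2: start y=0.000, vy=22.847 → t=4.663, apex=26.631, x_land=84.038, impact vy=-22.847
  bounce: vy ← 0.82·22.847 = 18.734
Arc 3: start y=0.000, vy=18.734 → t=3.823, apex=17.907, x_land=116.498, impact vy=-18.734
  bounce: vy ← 0.82·18.734 = 15.362
Arc 4: start y=0.000, vy=15.362 → t=3.135, apex=12.041, x_land=143.116, impact vy=-15.362
  bounce: vy ← 0.82·15.362 = 12.597
Arc 5: start y=0.000, vy=12.597 → t=2.571, apex=8.096, x_land=164.942, impact vy=-12.597
  bounce: vy ← 0.82·12.597 = 10.329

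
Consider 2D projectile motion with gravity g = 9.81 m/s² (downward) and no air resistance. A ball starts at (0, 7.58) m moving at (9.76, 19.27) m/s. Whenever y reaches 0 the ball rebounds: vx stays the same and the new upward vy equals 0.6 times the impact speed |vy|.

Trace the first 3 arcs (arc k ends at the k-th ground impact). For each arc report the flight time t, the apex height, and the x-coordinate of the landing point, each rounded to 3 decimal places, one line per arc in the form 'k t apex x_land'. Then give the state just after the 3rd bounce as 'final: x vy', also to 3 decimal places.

Arc 1: start y=7.580, vy=19.270 → t=4.289, apex=26.506, x_land=41.860, impact vy=-22.805
  bounce: vy ← 0.6·22.805 = 13.683
Arc 2: start y=0.000, vy=13.683 → t=2.790, apex=9.542, x_land=69.086, impact vy=-13.683
  bounce: vy ← 0.6·13.683 = 8.210
Arc 3: start y=0.000, vy=8.210 → t=1.674, apex=3.435, x_land=85.422, impact vy=-8.210
  bounce: vy ← 0.6·8.210 = 4.926

1 4.289 26.506 41.860
2 2.790 9.542 69.086
3 1.674 3.435 85.422
final: 85.422 4.926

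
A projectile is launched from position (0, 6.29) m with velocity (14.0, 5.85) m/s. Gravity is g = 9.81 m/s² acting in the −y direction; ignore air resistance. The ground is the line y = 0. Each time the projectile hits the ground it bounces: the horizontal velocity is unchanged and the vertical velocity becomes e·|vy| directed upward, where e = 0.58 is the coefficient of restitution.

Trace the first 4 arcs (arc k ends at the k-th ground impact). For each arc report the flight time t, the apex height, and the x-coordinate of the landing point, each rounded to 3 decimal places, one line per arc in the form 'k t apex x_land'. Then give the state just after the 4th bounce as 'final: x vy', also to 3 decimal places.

Arc 1: start y=6.290, vy=5.850 → t=1.876, apex=8.034, x_land=26.266, impact vy=-12.555
  bounce: vy ← 0.58·12.555 = 7.282
Arc 2: start y=0.000, vy=7.282 → t=1.485, apex=2.703, x_land=47.051, impact vy=-7.282
  bounce: vy ← 0.58·7.282 = 4.224
Arc 3: start y=0.000, vy=4.224 → t=0.861, apex=0.909, x_land=59.106, impact vy=-4.224
  bounce: vy ← 0.58·4.224 = 2.450
Arc 4: start y=0.000, vy=2.450 → t=0.499, apex=0.306, x_land=66.098, impact vy=-2.450
  bounce: vy ← 0.58·2.450 = 1.421

1 1.876 8.034 26.266
2 1.485 2.703 47.051
3 0.861 0.909 59.106
4 0.499 0.306 66.098
final: 66.098 1.421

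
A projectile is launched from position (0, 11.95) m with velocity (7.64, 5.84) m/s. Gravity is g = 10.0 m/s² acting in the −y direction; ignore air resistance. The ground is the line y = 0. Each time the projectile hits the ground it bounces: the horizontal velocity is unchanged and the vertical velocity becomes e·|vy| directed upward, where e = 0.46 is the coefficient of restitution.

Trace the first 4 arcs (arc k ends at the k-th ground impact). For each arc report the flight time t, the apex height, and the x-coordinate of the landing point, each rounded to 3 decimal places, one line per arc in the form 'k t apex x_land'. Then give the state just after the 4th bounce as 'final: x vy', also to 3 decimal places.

Arc 1: start y=11.950, vy=5.840 → t=2.237, apex=13.655, x_land=17.088, impact vy=-16.526
  bounce: vy ← 0.46·16.526 = 7.602
Arc 2: start y=0.000, vy=7.602 → t=1.520, apex=2.889, x_land=28.703, impact vy=-7.602
  bounce: vy ← 0.46·7.602 = 3.497
Arc 3: start y=0.000, vy=3.497 → t=0.699, apex=0.611, x_land=34.047, impact vy=-3.497
  bounce: vy ← 0.46·3.497 = 1.609
Arc 4: start y=0.000, vy=1.609 → t=0.322, apex=0.129, x_land=36.504, impact vy=-1.609
  bounce: vy ← 0.46·1.609 = 0.740

1 2.237 13.655 17.088
2 1.520 2.889 28.703
3 0.699 0.611 34.047
4 0.322 0.129 36.504
final: 36.504 0.740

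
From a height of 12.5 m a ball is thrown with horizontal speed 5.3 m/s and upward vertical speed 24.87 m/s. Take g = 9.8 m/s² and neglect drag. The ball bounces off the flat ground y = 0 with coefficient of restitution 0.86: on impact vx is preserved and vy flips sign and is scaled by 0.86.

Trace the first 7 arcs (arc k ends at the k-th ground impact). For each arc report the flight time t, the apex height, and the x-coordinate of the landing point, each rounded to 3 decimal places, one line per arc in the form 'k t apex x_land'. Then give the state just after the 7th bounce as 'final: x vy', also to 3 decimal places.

1 5.536 44.057 29.342
2 5.157 32.585 56.677
3 4.435 24.100 80.185
4 3.814 17.824 100.402
5 3.280 13.183 117.788
6 2.821 9.750 132.740
7 2.426 7.211 145.599
final: 145.599 10.224

Arc 1: start y=12.500, vy=24.870 → t=5.536, apex=44.057, x_land=29.342, impact vy=-29.386
  bounce: vy ← 0.86·29.386 = 25.272
Arc 2: start y=0.000, vy=25.272 → t=5.157, apex=32.585, x_land=56.677, impact vy=-25.272
  bounce: vy ← 0.86·25.272 = 21.734
Arc 3: start y=0.000, vy=21.734 → t=4.435, apex=24.100, x_land=80.185, impact vy=-21.734
  bounce: vy ← 0.86·21.734 = 18.691
Arc 4: start y=0.000, vy=18.691 → t=3.814, apex=17.824, x_land=100.402, impact vy=-18.691
  bounce: vy ← 0.86·18.691 = 16.074
Arc 5: start y=0.000, vy=16.074 → t=3.280, apex=13.183, x_land=117.788, impact vy=-16.074
  bounce: vy ← 0.86·16.074 = 13.824
Arc 6: start y=0.000, vy=13.824 → t=2.821, apex=9.750, x_land=132.740, impact vy=-13.824
  bounce: vy ← 0.86·13.824 = 11.888
Arc 7: start y=0.000, vy=11.888 → t=2.426, apex=7.211, x_land=145.599, impact vy=-11.888
  bounce: vy ← 0.86·11.888 = 10.224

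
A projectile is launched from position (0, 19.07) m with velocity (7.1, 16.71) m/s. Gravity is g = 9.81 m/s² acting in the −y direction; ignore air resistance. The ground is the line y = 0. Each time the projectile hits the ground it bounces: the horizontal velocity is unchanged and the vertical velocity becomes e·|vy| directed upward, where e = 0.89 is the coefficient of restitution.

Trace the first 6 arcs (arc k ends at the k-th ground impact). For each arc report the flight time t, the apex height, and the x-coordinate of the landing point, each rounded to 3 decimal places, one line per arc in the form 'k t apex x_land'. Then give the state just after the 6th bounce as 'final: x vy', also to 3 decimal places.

Arc 1: start y=19.070, vy=16.710 → t=4.309, apex=33.302, x_land=30.594, impact vy=-25.561
  bounce: vy ← 0.89·25.561 = 22.750
Arc 2: start y=0.000, vy=22.750 → t=4.638, apex=26.378, x_land=63.524, impact vy=-22.750
  bounce: vy ← 0.89·22.750 = 20.247
Arc 3: start y=0.000, vy=20.247 → t=4.128, apex=20.894, x_land=92.832, impact vy=-20.247
  bounce: vy ← 0.89·20.247 = 18.020
Arc 4: start y=0.000, vy=18.020 → t=3.674, apex=16.550, x_land=118.915, impact vy=-18.020
  bounce: vy ← 0.89·18.020 = 16.038
Arc 5: start y=0.000, vy=16.038 → t=3.270, apex=13.109, x_land=142.130, impact vy=-16.038
  bounce: vy ← 0.89·16.038 = 14.274
Arc 6: start y=0.000, vy=14.274 → t=2.910, apex=10.384, x_land=162.791, impact vy=-14.274
  bounce: vy ← 0.89·14.274 = 12.703

1 4.309 33.302 30.594
2 4.638 26.378 63.524
3 4.128 20.894 92.832
4 3.674 16.550 118.915
5 3.270 13.109 142.130
6 2.910 10.384 162.791
final: 162.791 12.703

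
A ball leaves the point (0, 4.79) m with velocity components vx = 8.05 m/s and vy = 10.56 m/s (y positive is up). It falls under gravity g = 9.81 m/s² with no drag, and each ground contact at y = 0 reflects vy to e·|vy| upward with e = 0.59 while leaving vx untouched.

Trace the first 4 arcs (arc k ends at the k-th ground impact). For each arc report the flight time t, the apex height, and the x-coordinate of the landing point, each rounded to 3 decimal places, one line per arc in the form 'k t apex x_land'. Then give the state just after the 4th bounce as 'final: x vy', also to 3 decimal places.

Arc 1: start y=4.790, vy=10.560 → t=2.538, apex=10.474, x_land=20.429, impact vy=-14.335
  bounce: vy ← 0.59·14.335 = 8.458
Arc 2: start y=0.000, vy=8.458 → t=1.724, apex=3.646, x_land=34.309, impact vy=-8.458
  bounce: vy ← 0.59·8.458 = 4.990
Arc 3: start y=0.000, vy=4.990 → t=1.017, apex=1.269, x_land=42.499, impact vy=-4.990
  bounce: vy ← 0.59·4.990 = 2.944
Arc 4: start y=0.000, vy=2.944 → t=0.600, apex=0.442, x_land=47.331, impact vy=-2.944
  bounce: vy ← 0.59·2.944 = 1.737

1 2.538 10.474 20.429
2 1.724 3.646 34.309
3 1.017 1.269 42.499
4 0.600 0.442 47.331
final: 47.331 1.737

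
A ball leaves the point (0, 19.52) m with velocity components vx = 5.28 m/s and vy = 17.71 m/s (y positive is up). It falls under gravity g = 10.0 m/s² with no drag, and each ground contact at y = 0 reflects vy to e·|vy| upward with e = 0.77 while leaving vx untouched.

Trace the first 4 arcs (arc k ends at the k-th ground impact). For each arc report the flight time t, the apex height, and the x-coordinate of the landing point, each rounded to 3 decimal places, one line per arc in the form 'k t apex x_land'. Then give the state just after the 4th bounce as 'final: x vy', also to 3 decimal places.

1 4.424 35.202 23.361
2 4.086 20.871 44.936
3 3.146 12.375 61.549
4 2.423 7.337 74.341
final: 74.341 9.327

Arc 1: start y=19.520, vy=17.710 → t=4.424, apex=35.202, x_land=23.361, impact vy=-26.534
  bounce: vy ← 0.77·26.534 = 20.431
Arc 2: start y=0.000, vy=20.431 → t=4.086, apex=20.871, x_land=44.936, impact vy=-20.431
  bounce: vy ← 0.77·20.431 = 15.732
Arc 3: start y=0.000, vy=15.732 → t=3.146, apex=12.375, x_land=61.549, impact vy=-15.732
  bounce: vy ← 0.77·15.732 = 12.114
Arc 4: start y=0.000, vy=12.114 → t=2.423, apex=7.337, x_land=74.341, impact vy=-12.114
  bounce: vy ← 0.77·12.114 = 9.327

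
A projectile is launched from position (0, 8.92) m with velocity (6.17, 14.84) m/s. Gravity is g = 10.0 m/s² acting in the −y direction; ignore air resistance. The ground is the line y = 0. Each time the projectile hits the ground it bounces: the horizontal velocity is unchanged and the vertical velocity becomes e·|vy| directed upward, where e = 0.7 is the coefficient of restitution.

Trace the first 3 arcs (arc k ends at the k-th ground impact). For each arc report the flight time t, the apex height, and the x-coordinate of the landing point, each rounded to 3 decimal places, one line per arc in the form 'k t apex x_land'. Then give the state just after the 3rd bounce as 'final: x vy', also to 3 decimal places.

1 3.481 19.931 21.475
2 2.795 9.766 38.721
3 1.957 4.786 50.794
final: 50.794 6.848

Arc 1: start y=8.920, vy=14.840 → t=3.481, apex=19.931, x_land=21.475, impact vy=-19.966
  bounce: vy ← 0.7·19.966 = 13.976
Arc 2: start y=0.000, vy=13.976 → t=2.795, apex=9.766, x_land=38.721, impact vy=-13.976
  bounce: vy ← 0.7·13.976 = 9.783
Arc 3: start y=0.000, vy=9.783 → t=1.957, apex=4.786, x_land=50.794, impact vy=-9.783
  bounce: vy ← 0.7·9.783 = 6.848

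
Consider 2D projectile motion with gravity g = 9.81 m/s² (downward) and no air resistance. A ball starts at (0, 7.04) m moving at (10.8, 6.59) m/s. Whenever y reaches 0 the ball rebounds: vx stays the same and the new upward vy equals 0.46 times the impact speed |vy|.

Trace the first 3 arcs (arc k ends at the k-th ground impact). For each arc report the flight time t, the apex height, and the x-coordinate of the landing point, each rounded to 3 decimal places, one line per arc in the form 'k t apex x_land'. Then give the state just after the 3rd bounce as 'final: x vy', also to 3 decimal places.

1 2.045 9.253 22.089
2 1.264 1.958 35.736
3 0.581 0.414 42.014
final: 42.014 1.312

Arc 1: start y=7.040, vy=6.590 → t=2.045, apex=9.253, x_land=22.089, impact vy=-13.474
  bounce: vy ← 0.46·13.474 = 6.198
Arc 2: start y=0.000, vy=6.198 → t=1.264, apex=1.958, x_land=35.736, impact vy=-6.198
  bounce: vy ← 0.46·6.198 = 2.851
Arc 3: start y=0.000, vy=2.851 → t=0.581, apex=0.414, x_land=42.014, impact vy=-2.851
  bounce: vy ← 0.46·2.851 = 1.312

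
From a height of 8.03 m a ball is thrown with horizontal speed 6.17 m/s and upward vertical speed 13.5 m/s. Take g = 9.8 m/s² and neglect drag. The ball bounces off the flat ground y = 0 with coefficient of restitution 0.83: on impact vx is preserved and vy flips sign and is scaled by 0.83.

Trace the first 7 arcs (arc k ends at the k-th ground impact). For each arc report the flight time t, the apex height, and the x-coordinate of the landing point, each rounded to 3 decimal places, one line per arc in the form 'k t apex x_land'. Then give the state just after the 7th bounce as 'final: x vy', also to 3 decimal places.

1 3.258 17.328 20.102
2 3.122 11.938 39.363
3 2.591 8.224 55.350
4 2.151 5.665 68.619
5 1.785 3.903 79.632
6 1.482 2.689 88.773
7 1.230 1.852 96.359
final: 96.359 5.001

Arc 1: start y=8.030, vy=13.500 → t=3.258, apex=17.328, x_land=20.102, impact vy=-18.429
  bounce: vy ← 0.83·18.429 = 15.296
Arc 2: start y=0.000, vy=15.296 → t=3.122, apex=11.938, x_land=39.363, impact vy=-15.296
  bounce: vy ← 0.83·15.296 = 12.696
Arc 3: start y=0.000, vy=12.696 → t=2.591, apex=8.224, x_land=55.350, impact vy=-12.696
  bounce: vy ← 0.83·12.696 = 10.538
Arc 4: start y=0.000, vy=10.538 → t=2.151, apex=5.665, x_land=68.619, impact vy=-10.538
  bounce: vy ← 0.83·10.538 = 8.746
Arc 5: start y=0.000, vy=8.746 → t=1.785, apex=3.903, x_land=79.632, impact vy=-8.746
  bounce: vy ← 0.83·8.746 = 7.259
Arc 6: start y=0.000, vy=7.259 → t=1.482, apex=2.689, x_land=88.773, impact vy=-7.259
  bounce: vy ← 0.83·7.259 = 6.025
Arc 7: start y=0.000, vy=6.025 → t=1.230, apex=1.852, x_land=96.359, impact vy=-6.025
  bounce: vy ← 0.83·6.025 = 5.001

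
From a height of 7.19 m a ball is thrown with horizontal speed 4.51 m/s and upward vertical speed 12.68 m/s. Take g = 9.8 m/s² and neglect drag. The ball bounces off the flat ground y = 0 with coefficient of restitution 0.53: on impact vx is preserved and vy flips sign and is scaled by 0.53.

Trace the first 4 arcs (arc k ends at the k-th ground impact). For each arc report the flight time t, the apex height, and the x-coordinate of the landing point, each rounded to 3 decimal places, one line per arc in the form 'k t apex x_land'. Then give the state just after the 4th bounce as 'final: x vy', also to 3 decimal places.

Arc 1: start y=7.190, vy=12.680 → t=3.066, apex=15.393, x_land=13.829, impact vy=-17.370
  bounce: vy ← 0.53·17.370 = 9.206
Arc 2: start y=0.000, vy=9.206 → t=1.879, apex=4.324, x_land=22.302, impact vy=-9.206
  bounce: vy ← 0.53·9.206 = 4.879
Arc 3: start y=0.000, vy=4.879 → t=0.996, apex=1.215, x_land=26.793, impact vy=-4.879
  bounce: vy ← 0.53·4.879 = 2.586
Arc 4: start y=0.000, vy=2.586 → t=0.528, apex=0.341, x_land=29.173, impact vy=-2.586
  bounce: vy ← 0.53·2.586 = 1.371

1 3.066 15.393 13.829
2 1.879 4.324 22.302
3 0.996 1.215 26.793
4 0.528 0.341 29.173
final: 29.173 1.371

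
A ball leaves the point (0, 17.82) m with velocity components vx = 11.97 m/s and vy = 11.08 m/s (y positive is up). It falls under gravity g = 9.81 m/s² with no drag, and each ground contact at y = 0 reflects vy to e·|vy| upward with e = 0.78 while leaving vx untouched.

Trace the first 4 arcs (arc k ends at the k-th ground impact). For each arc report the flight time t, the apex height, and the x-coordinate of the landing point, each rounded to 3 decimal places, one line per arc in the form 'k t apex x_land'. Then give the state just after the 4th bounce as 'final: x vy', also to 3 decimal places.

Arc 1: start y=17.820, vy=11.080 → t=3.345, apex=24.077, x_land=40.040, impact vy=-21.735
  bounce: vy ← 0.78·21.735 = 16.953
Arc 2: start y=0.000, vy=16.953 → t=3.456, apex=14.649, x_land=81.411, impact vy=-16.953
  bounce: vy ← 0.78·16.953 = 13.223
Arc 3: start y=0.000, vy=13.223 → t=2.696, apex=8.912, x_land=113.681, impact vy=-13.223
  bounce: vy ← 0.78·13.223 = 10.314
Arc 4: start y=0.000, vy=10.314 → t=2.103, apex=5.422, x_land=138.852, impact vy=-10.314
  bounce: vy ← 0.78·10.314 = 8.045

1 3.345 24.077 40.040
2 3.456 14.649 81.411
3 2.696 8.912 113.681
4 2.103 5.422 138.852
final: 138.852 8.045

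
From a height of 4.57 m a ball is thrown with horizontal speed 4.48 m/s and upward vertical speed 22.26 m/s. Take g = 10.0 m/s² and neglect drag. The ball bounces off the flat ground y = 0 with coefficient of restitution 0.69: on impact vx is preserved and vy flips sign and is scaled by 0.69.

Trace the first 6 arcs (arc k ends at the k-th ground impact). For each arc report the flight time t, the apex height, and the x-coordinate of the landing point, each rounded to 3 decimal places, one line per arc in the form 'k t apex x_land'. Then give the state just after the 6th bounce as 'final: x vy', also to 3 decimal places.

1 4.649 29.345 20.826
2 3.343 13.971 35.803
3 2.307 6.652 46.138
4 1.592 3.167 53.269
5 1.098 1.508 58.189
6 0.758 0.718 61.584
final: 61.584 2.614

Arc 1: start y=4.570, vy=22.260 → t=4.649, apex=29.345, x_land=20.826, impact vy=-24.226
  bounce: vy ← 0.69·24.226 = 16.716
Arc 2: start y=0.000, vy=16.716 → t=3.343, apex=13.971, x_land=35.803, impact vy=-16.716
  bounce: vy ← 0.69·16.716 = 11.534
Arc 3: start y=0.000, vy=11.534 → t=2.307, apex=6.652, x_land=46.138, impact vy=-11.534
  bounce: vy ← 0.69·11.534 = 7.959
Arc 4: start y=0.000, vy=7.959 → t=1.592, apex=3.167, x_land=53.269, impact vy=-7.959
  bounce: vy ← 0.69·7.959 = 5.491
Arc 5: start y=0.000, vy=5.491 → t=1.098, apex=1.508, x_land=58.189, impact vy=-5.491
  bounce: vy ← 0.69·5.491 = 3.789
Arc 6: start y=0.000, vy=3.789 → t=0.758, apex=0.718, x_land=61.584, impact vy=-3.789
  bounce: vy ← 0.69·3.789 = 2.614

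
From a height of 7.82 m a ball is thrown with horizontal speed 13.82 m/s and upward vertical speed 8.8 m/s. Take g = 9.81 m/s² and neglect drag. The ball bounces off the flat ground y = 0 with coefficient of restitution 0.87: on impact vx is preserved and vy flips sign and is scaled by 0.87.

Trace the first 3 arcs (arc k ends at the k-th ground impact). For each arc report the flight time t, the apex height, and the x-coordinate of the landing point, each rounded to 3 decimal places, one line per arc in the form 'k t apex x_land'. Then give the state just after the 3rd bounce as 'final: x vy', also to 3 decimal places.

1 2.446 11.767 33.802
2 2.695 8.906 71.048
3 2.345 6.741 103.451
final: 103.451 10.006

Arc 1: start y=7.820, vy=8.800 → t=2.446, apex=11.767, x_land=33.802, impact vy=-15.194
  bounce: vy ← 0.87·15.194 = 13.219
Arc 2: start y=0.000, vy=13.219 → t=2.695, apex=8.906, x_land=71.048, impact vy=-13.219
  bounce: vy ← 0.87·13.219 = 11.501
Arc 3: start y=0.000, vy=11.501 → t=2.345, apex=6.741, x_land=103.451, impact vy=-11.501
  bounce: vy ← 0.87·11.501 = 10.006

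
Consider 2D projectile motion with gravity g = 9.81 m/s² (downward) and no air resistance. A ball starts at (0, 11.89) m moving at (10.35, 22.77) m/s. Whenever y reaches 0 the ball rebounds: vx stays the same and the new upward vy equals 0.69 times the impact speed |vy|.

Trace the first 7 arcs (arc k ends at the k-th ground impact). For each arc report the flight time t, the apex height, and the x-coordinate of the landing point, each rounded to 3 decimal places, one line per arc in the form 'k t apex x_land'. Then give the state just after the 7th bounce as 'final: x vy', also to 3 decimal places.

Arc 1: start y=11.890, vy=22.770 → t=5.116, apex=38.316, x_land=52.951, impact vy=-27.418
  bounce: vy ← 0.69·27.418 = 18.919
Arc 2: start y=0.000, vy=18.919 → t=3.857, apex=18.242, x_land=92.871, impact vy=-18.919
  bounce: vy ← 0.69·18.919 = 13.054
Arc 3: start y=0.000, vy=13.054 → t=2.661, apex=8.685, x_land=120.415, impact vy=-13.054
  bounce: vy ← 0.69·13.054 = 9.007
Arc 4: start y=0.000, vy=9.007 → t=1.836, apex=4.135, x_land=139.421, impact vy=-9.007
  bounce: vy ← 0.69·9.007 = 6.215
Arc 5: start y=0.000, vy=6.215 → t=1.267, apex=1.969, x_land=152.535, impact vy=-6.215
  bounce: vy ← 0.69·6.215 = 4.288
Arc 6: start y=0.000, vy=4.288 → t=0.874, apex=0.937, x_land=161.584, impact vy=-4.288
  bounce: vy ← 0.69·4.288 = 2.959
Arc 7: start y=0.000, vy=2.959 → t=0.603, apex=0.446, x_land=167.827, impact vy=-2.959
  bounce: vy ← 0.69·2.959 = 2.042

1 5.116 38.316 52.951
2 3.857 18.242 92.871
3 2.661 8.685 120.415
4 1.836 4.135 139.421
5 1.267 1.969 152.535
6 0.874 0.937 161.584
7 0.603 0.446 167.827
final: 167.827 2.042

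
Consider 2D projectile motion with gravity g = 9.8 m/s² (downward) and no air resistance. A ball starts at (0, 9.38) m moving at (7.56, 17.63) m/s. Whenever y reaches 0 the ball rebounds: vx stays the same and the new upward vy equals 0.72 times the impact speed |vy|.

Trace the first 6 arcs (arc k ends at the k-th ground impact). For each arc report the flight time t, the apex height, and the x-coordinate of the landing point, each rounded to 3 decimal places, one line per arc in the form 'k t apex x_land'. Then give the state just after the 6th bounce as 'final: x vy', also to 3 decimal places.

Arc 1: start y=9.380, vy=17.630 → t=4.068, apex=25.238, x_land=30.758, impact vy=-22.241
  bounce: vy ← 0.72·22.241 = 16.014
Arc 2: start y=0.000, vy=16.014 → t=3.268, apex=13.083, x_land=55.464, impact vy=-16.014
  bounce: vy ← 0.72·16.014 = 11.530
Arc 3: start y=0.000, vy=11.530 → t=2.353, apex=6.782, x_land=73.253, impact vy=-11.530
  bounce: vy ← 0.72·11.530 = 8.301
Arc 4: start y=0.000, vy=8.301 → t=1.694, apex=3.516, x_land=86.061, impact vy=-8.301
  bounce: vy ← 0.72·8.301 = 5.977
Arc 5: start y=0.000, vy=5.977 → t=1.220, apex=1.823, x_land=95.283, impact vy=-5.977
  bounce: vy ← 0.72·5.977 = 4.303
Arc 6: start y=0.000, vy=4.303 → t=0.878, apex=0.945, x_land=101.922, impact vy=-4.303
  bounce: vy ← 0.72·4.303 = 3.098

1 4.068 25.238 30.758
2 3.268 13.083 55.464
3 2.353 6.782 73.253
4 1.694 3.516 86.061
5 1.220 1.823 95.283
6 0.878 0.945 101.922
final: 101.922 3.098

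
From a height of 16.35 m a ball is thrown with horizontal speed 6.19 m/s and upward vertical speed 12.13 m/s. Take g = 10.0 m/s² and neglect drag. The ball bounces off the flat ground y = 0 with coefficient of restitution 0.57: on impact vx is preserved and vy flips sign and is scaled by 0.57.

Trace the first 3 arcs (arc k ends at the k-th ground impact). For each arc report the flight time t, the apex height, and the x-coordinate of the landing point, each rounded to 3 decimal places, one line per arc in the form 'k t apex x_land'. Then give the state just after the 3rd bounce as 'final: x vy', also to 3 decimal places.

Arc 1: start y=16.350, vy=12.130 → t=3.390, apex=23.707, x_land=20.987, impact vy=-21.775
  bounce: vy ← 0.57·21.775 = 12.412
Arc 2: start y=0.000, vy=12.412 → t=2.482, apex=7.702, x_land=36.353, impact vy=-12.412
  bounce: vy ← 0.57·12.412 = 7.075
Arc 3: start y=0.000, vy=7.075 → t=1.415, apex=2.502, x_land=45.111, impact vy=-7.075
  bounce: vy ← 0.57·7.075 = 4.033

1 3.390 23.707 20.987
2 2.482 7.702 36.353
3 1.415 2.502 45.111
final: 45.111 4.033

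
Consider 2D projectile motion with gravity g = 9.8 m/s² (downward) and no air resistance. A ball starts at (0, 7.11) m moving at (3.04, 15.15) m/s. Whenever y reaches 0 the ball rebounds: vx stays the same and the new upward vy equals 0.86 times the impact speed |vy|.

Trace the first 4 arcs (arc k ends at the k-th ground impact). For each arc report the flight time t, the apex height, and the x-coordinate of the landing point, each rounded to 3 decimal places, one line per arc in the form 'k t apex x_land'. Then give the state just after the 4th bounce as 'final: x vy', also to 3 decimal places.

Arc 1: start y=7.110, vy=15.150 → t=3.506, apex=18.820, x_land=10.657, impact vy=-19.206
  bounce: vy ← 0.86·19.206 = 16.517
Arc 2: start y=0.000, vy=16.517 → t=3.371, apex=13.920, x_land=20.905, impact vy=-16.517
  bounce: vy ← 0.86·16.517 = 14.205
Arc 3: start y=0.000, vy=14.205 → t=2.899, apex=10.295, x_land=29.718, impact vy=-14.205
  bounce: vy ← 0.86·14.205 = 12.216
Arc 4: start y=0.000, vy=12.216 → t=2.493, apex=7.614, x_land=37.297, impact vy=-12.216
  bounce: vy ← 0.86·12.216 = 10.506

1 3.506 18.820 10.657
2 3.371 13.920 20.905
3 2.899 10.295 29.718
4 2.493 7.614 37.297
final: 37.297 10.506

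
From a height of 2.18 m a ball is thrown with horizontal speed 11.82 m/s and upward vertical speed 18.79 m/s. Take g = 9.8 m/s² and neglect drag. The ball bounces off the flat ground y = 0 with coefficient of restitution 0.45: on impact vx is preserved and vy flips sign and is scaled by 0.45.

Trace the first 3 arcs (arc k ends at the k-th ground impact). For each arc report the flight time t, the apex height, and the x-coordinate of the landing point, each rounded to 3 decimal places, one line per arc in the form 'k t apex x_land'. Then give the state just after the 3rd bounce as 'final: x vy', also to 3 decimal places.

1 3.947 20.193 46.658
2 1.827 4.089 68.254
3 0.822 0.828 77.972
final: 77.972 1.813

Arc 1: start y=2.180, vy=18.790 → t=3.947, apex=20.193, x_land=46.658, impact vy=-19.895
  bounce: vy ← 0.45·19.895 = 8.953
Arc 2: start y=0.000, vy=8.953 → t=1.827, apex=4.089, x_land=68.254, impact vy=-8.953
  bounce: vy ← 0.45·8.953 = 4.029
Arc 3: start y=0.000, vy=4.029 → t=0.822, apex=0.828, x_land=77.972, impact vy=-4.029
  bounce: vy ← 0.45·4.029 = 1.813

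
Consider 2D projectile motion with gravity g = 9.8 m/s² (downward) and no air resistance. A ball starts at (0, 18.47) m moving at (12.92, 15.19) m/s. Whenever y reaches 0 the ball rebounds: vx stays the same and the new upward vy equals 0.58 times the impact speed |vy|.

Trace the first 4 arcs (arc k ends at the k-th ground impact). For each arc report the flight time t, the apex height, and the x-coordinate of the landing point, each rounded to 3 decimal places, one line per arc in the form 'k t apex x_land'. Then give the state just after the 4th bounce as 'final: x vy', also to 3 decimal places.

Arc 1: start y=18.470, vy=15.190 → t=4.034, apex=30.242, x_land=52.124, impact vy=-24.346
  bounce: vy ← 0.58·24.346 = 14.121
Arc 2: start y=0.000, vy=14.121 → t=2.882, apex=10.173, x_land=89.357, impact vy=-14.121
  bounce: vy ← 0.58·14.121 = 8.190
Arc 3: start y=0.000, vy=8.190 → t=1.671, apex=3.422, x_land=110.952, impact vy=-8.190
  bounce: vy ← 0.58·8.190 = 4.750
Arc 4: start y=0.000, vy=4.750 → t=0.969, apex=1.151, x_land=123.477, impact vy=-4.750
  bounce: vy ← 0.58·4.750 = 2.755

1 4.034 30.242 52.124
2 2.882 10.173 89.357
3 1.671 3.422 110.952
4 0.969 1.151 123.477
final: 123.477 2.755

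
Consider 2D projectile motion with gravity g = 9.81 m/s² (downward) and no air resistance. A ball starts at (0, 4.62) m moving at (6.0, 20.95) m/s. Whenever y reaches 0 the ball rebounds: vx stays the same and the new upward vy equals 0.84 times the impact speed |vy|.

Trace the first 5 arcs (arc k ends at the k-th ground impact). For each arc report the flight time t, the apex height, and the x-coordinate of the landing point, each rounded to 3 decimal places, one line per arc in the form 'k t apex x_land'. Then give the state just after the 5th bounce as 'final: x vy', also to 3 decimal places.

Arc 1: start y=4.620, vy=20.950 → t=4.481, apex=26.990, x_land=26.888, impact vy=-23.012
  bounce: vy ← 0.84·23.012 = 19.330
Arc 2: start y=0.000, vy=19.330 → t=3.941, apex=19.044, x_land=50.533, impact vy=-19.330
  bounce: vy ← 0.84·19.330 = 16.237
Arc 3: start y=0.000, vy=16.237 → t=3.310, apex=13.438, x_land=70.395, impact vy=-16.237
  bounce: vy ← 0.84·16.237 = 13.639
Arc 4: start y=0.000, vy=13.639 → t=2.781, apex=9.482, x_land=87.079, impact vy=-13.639
  bounce: vy ← 0.84·13.639 = 11.457
Arc 5: start y=0.000, vy=11.457 → t=2.336, apex=6.690, x_land=101.094, impact vy=-11.457
  bounce: vy ← 0.84·11.457 = 9.624

1 4.481 26.990 26.888
2 3.941 19.044 50.533
3 3.310 13.438 70.395
4 2.781 9.482 87.079
5 2.336 6.690 101.094
final: 101.094 9.624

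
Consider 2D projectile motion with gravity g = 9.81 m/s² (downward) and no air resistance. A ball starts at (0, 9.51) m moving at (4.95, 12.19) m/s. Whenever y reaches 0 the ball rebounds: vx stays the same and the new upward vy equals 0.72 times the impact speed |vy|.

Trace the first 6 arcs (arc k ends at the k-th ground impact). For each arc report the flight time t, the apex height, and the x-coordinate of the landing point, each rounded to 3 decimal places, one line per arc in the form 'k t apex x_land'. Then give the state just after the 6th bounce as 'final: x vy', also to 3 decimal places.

Arc 1: start y=9.510, vy=12.190 → t=3.109, apex=17.084, x_land=15.389, impact vy=-18.308
  bounce: vy ← 0.72·18.308 = 13.182
Arc 2: start y=0.000, vy=13.182 → t=2.687, apex=8.856, x_land=28.692, impact vy=-13.182
  bounce: vy ← 0.72·13.182 = 9.491
Arc 3: start y=0.000, vy=9.491 → t=1.935, apex=4.591, x_land=38.270, impact vy=-9.491
  bounce: vy ← 0.72·9.491 = 6.833
Arc 4: start y=0.000, vy=6.833 → t=1.393, apex=2.380, x_land=45.166, impact vy=-6.833
  bounce: vy ← 0.72·6.833 = 4.920
Arc 5: start y=0.000, vy=4.920 → t=1.003, apex=1.234, x_land=50.131, impact vy=-4.920
  bounce: vy ← 0.72·4.920 = 3.542
Arc 6: start y=0.000, vy=3.542 → t=0.722, apex=0.640, x_land=53.706, impact vy=-3.542
  bounce: vy ← 0.72·3.542 = 2.551

1 3.109 17.084 15.389
2 2.687 8.856 28.692
3 1.935 4.591 38.270
4 1.393 2.380 45.166
5 1.003 1.234 50.131
6 0.722 0.640 53.706
final: 53.706 2.551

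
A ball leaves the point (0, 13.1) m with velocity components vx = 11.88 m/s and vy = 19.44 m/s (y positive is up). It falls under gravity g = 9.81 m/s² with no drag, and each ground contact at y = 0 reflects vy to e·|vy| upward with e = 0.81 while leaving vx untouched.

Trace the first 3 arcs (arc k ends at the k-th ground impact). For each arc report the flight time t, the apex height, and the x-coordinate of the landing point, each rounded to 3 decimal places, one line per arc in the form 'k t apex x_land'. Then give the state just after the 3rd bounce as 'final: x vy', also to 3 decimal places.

1 4.550 32.362 54.057
2 4.161 21.232 103.491
3 3.371 13.931 143.533
final: 143.533 13.391

Arc 1: start y=13.100, vy=19.440 → t=4.550, apex=32.362, x_land=54.057, impact vy=-25.198
  bounce: vy ← 0.81·25.198 = 20.410
Arc 2: start y=0.000, vy=20.410 → t=4.161, apex=21.232, x_land=103.491, impact vy=-20.410
  bounce: vy ← 0.81·20.410 = 16.532
Arc 3: start y=0.000, vy=16.532 → t=3.371, apex=13.931, x_land=143.533, impact vy=-16.532
  bounce: vy ← 0.81·16.532 = 13.391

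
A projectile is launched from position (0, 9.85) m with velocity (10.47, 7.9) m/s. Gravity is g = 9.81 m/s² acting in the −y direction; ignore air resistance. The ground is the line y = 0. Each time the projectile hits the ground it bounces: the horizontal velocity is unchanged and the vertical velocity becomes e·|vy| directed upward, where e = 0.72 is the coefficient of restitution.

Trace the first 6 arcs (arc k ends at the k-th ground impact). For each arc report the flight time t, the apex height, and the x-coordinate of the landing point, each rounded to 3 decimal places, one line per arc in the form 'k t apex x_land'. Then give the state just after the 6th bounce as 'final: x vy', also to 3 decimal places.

1 2.435 13.031 25.497
2 2.347 6.755 50.071
3 1.690 3.502 67.764
4 1.217 1.815 80.503
5 0.876 0.941 89.676
6 0.631 0.488 96.280
final: 96.280 2.228

Arc 1: start y=9.850, vy=7.900 → t=2.435, apex=13.031, x_land=25.497, impact vy=-15.990
  bounce: vy ← 0.72·15.990 = 11.513
Arc 2: start y=0.000, vy=11.513 → t=2.347, apex=6.755, x_land=50.071, impact vy=-11.513
  bounce: vy ← 0.72·11.513 = 8.289
Arc 3: start y=0.000, vy=8.289 → t=1.690, apex=3.502, x_land=67.764, impact vy=-8.289
  bounce: vy ← 0.72·8.289 = 5.968
Arc 4: start y=0.000, vy=5.968 → t=1.217, apex=1.815, x_land=80.503, impact vy=-5.968
  bounce: vy ← 0.72·5.968 = 4.297
Arc 5: start y=0.000, vy=4.297 → t=0.876, apex=0.941, x_land=89.676, impact vy=-4.297
  bounce: vy ← 0.72·4.297 = 3.094
Arc 6: start y=0.000, vy=3.094 → t=0.631, apex=0.488, x_land=96.280, impact vy=-3.094
  bounce: vy ← 0.72·3.094 = 2.228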